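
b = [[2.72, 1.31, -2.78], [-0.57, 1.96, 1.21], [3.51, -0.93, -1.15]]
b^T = [[2.72, -0.57, 3.51],  [1.31, 1.96, -0.93],  [-2.78, 1.21, -1.15]]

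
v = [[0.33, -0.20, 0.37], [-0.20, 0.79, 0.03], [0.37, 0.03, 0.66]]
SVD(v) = [[0.55, 0.13, -0.83], [-0.55, 0.8, -0.24], [0.63, 0.59, 0.51]] @ diag([0.9555605925642362, 0.7804952701567709, 0.04394413727899285]) @ [[0.55,-0.55,0.63], [0.13,0.8,0.59], [-0.83,-0.24,0.51]]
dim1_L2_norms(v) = [0.53, 0.82, 0.76]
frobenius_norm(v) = 1.23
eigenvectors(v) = [[-0.83, -0.55, 0.13],[-0.24, 0.55, 0.8],[0.51, -0.63, 0.59]]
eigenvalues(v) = [0.04, 0.96, 0.78]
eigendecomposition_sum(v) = [[0.03, 0.01, -0.02],[0.01, 0.00, -0.01],[-0.02, -0.01, 0.01]] + [[0.29, -0.29, 0.33], [-0.29, 0.29, -0.33], [0.33, -0.33, 0.38]] + [[0.01, 0.08, 0.06],[0.08, 0.5, 0.37],[0.06, 0.37, 0.27]]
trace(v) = 1.78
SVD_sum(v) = [[0.29, -0.29, 0.33],[-0.29, 0.29, -0.33],[0.33, -0.33, 0.38]] + [[0.01,0.08,0.06], [0.08,0.5,0.37], [0.06,0.37,0.27]] + [[0.03, 0.01, -0.02], [0.01, 0.00, -0.01], [-0.02, -0.01, 0.01]]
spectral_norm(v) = 0.96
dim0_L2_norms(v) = [0.53, 0.82, 0.76]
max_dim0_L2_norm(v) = 0.82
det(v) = 0.03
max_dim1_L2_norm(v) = 0.82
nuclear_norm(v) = 1.78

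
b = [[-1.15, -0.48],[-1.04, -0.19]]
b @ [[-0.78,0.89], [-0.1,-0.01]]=[[0.94, -1.02], [0.83, -0.92]]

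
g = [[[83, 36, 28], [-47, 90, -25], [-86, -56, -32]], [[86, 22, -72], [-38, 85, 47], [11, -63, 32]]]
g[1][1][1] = 85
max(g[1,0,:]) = 86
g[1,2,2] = 32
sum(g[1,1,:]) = 94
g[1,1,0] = -38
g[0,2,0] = -86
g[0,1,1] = 90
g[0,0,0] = 83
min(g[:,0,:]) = -72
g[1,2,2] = 32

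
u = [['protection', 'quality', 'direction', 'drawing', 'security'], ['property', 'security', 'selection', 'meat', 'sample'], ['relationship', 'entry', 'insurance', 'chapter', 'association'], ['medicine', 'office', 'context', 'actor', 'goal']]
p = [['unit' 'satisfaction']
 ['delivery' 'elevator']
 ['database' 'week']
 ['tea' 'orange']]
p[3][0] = 'tea'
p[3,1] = 'orange'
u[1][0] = 'property'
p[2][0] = 'database'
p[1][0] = 'delivery'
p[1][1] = 'elevator'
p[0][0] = 'unit'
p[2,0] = 'database'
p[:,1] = ['satisfaction', 'elevator', 'week', 'orange']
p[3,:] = ['tea', 'orange']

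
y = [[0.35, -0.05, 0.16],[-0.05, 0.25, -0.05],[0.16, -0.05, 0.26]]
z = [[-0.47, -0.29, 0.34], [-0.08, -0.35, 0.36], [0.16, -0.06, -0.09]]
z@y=[[-0.10, -0.07, 0.03], [0.05, -0.1, 0.1], [0.04, -0.02, 0.01]]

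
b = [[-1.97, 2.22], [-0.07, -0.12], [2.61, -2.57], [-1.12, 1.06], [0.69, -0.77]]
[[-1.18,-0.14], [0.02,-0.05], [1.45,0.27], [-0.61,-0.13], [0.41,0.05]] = b@[[0.24, 0.33], [-0.32, 0.23]]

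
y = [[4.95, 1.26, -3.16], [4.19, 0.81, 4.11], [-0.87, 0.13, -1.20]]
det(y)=-9.574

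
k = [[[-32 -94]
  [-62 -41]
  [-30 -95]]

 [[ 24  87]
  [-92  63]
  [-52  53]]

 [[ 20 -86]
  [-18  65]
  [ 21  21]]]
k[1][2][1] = 53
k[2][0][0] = 20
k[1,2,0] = -52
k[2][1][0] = -18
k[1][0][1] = 87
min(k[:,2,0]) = -52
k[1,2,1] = 53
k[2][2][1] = 21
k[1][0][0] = 24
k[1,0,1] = 87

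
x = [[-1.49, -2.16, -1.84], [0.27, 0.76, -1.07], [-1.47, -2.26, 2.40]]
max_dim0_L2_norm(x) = 3.22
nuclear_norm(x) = 7.19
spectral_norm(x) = 3.98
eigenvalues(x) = [3.58, -2.18, 0.26]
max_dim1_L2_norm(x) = 3.61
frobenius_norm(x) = 5.01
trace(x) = 1.67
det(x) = -2.05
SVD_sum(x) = [[-0.81, -1.27, 0.67],[0.57, 0.89, -0.47],[-1.69, -2.65, 1.40]] + [[-0.69, -0.89, -2.51], [-0.17, -0.21, -0.61], [0.27, 0.35, 1.00]] + [[0.01, -0.01, -0.00], [-0.13, 0.09, 0.01], [-0.05, 0.03, 0.0]]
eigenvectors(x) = [[-0.18, -0.95, -0.8], [-0.36, -0.03, 0.59], [0.91, -0.32, 0.07]]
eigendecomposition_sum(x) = [[0.17, 0.30, -0.54], [0.35, 0.62, -1.11], [-0.89, -1.55, 2.79]] + [[-1.71, -2.18, -1.20], [-0.05, -0.07, -0.04], [-0.57, -0.73, -0.4]] + [[0.04,-0.28,-0.10], [-0.03,0.21,0.08], [-0.0,0.03,0.01]]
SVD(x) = [[-0.41, -0.91, -0.08], [0.29, -0.22, 0.93], [-0.86, 0.36, 0.35]] @ diag([3.9837296432441693, 3.032562515965198, 0.16930066834041027]) @ [[0.49, 0.77, -0.41], [0.25, 0.32, 0.91], [-0.83, 0.55, 0.03]]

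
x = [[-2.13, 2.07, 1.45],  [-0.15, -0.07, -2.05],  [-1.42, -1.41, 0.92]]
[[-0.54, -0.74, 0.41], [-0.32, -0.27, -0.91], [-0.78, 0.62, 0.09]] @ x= [[0.68, -1.64, 1.11],[2.01, 0.64, -0.75],[1.44, -1.78, -2.32]]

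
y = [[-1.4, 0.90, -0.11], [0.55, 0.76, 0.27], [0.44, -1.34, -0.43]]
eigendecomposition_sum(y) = [[-1.58, 0.47, -0.29], [0.27, -0.08, 0.05], [1.00, -0.29, 0.18]] + [[0.11, 0.37, 0.07],[0.24, 0.8, 0.16],[-0.23, -0.77, -0.15]] + [[0.07, 0.06, 0.10], [0.05, 0.04, 0.06], [-0.34, -0.28, -0.46]]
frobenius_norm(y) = 2.43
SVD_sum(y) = [[-0.91, 1.22, 0.18], [-0.18, 0.25, 0.04], [0.82, -1.1, -0.16]] + [[-0.50, -0.34, -0.23], [0.71, 0.48, 0.32], [-0.40, -0.27, -0.18]] + [[0.01,0.02,-0.06], [0.02,0.03,-0.09], [0.02,0.03,-0.09]]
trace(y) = -1.07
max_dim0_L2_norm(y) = 1.78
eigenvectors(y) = [[-0.84,  0.32,  -0.21], [0.14,  0.69,  -0.13], [0.53,  -0.65,  0.97]]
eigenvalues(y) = [-1.48, 0.76, -0.35]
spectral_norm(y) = 2.09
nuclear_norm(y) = 3.48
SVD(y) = [[-0.74,0.52,0.43], [-0.15,-0.74,0.65], [0.66,0.42,0.62]] @ diag([2.086086467670686, 1.2388831716105735, 0.15037199374007817]) @ [[0.59, -0.8, -0.12], [-0.77, -0.53, -0.35], [0.22, 0.3, -0.93]]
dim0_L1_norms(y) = [2.39, 3.0, 0.81]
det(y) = 0.39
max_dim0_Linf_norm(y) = 1.4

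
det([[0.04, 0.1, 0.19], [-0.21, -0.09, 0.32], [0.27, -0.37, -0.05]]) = 0.032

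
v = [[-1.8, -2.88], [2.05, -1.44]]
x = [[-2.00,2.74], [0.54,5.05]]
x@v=[[9.22, 1.81], [9.38, -8.83]]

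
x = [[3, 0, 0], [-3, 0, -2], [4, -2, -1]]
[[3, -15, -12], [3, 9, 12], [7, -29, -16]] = x @ [[1, -5, -4], [0, 3, 0], [-3, 3, 0]]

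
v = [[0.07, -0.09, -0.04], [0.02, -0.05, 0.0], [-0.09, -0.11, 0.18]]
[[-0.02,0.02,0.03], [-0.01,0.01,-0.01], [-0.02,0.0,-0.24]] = v@[[0.45,-0.1,0.72], [0.43,-0.27,0.5], [0.4,-0.19,-0.67]]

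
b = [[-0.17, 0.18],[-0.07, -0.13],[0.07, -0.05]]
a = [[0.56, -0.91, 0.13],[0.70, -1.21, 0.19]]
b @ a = [[0.03, -0.06, 0.01],[-0.13, 0.22, -0.03],[0.00, -0.0, -0.00]]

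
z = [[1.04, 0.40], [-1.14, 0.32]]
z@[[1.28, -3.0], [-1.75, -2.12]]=[[0.63, -3.97], [-2.02, 2.74]]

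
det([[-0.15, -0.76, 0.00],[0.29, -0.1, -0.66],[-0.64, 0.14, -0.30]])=-0.406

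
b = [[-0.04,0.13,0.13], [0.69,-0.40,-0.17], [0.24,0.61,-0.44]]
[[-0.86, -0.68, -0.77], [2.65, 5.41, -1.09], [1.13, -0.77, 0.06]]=b @ [[1.70, 5.82, -4.01],[-1.88, -3.51, -2.02],[-4.24, 0.05, -5.12]]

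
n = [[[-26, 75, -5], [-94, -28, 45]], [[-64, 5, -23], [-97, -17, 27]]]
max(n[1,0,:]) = 5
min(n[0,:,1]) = -28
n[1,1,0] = -97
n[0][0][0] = -26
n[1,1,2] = 27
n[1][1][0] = -97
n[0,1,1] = -28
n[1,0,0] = -64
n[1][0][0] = -64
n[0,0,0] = -26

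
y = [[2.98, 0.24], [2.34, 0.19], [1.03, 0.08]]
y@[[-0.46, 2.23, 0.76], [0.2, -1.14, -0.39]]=[[-1.32, 6.37, 2.17],[-1.04, 5.00, 1.70],[-0.46, 2.21, 0.75]]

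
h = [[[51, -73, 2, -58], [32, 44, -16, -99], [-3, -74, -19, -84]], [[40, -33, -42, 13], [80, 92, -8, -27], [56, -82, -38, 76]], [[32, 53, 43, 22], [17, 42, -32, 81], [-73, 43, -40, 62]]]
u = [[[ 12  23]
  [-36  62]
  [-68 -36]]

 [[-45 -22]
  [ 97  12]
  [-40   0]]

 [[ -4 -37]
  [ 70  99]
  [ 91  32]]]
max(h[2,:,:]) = 81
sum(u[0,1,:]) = 26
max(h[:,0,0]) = 51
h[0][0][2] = 2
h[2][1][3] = 81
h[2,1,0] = 17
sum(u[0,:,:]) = -43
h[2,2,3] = 62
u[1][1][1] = 12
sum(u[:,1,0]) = 131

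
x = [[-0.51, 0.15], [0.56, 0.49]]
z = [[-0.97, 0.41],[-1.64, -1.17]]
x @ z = [[0.25, -0.38],[-1.35, -0.34]]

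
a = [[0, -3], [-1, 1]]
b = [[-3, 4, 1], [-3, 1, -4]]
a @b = [[9, -3, 12], [0, -3, -5]]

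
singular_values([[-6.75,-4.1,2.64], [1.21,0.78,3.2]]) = [8.34, 3.49]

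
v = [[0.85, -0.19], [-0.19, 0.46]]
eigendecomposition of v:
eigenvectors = [[0.93, 0.38],[-0.38, 0.93]]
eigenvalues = [0.93, 0.38]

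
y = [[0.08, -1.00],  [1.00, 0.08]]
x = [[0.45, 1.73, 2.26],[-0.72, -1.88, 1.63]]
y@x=[[0.76, 2.02, -1.45], [0.39, 1.58, 2.39]]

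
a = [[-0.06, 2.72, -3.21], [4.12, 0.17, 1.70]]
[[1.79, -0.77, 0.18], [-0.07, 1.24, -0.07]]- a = [[1.85, -3.49, 3.39], [-4.19, 1.07, -1.77]]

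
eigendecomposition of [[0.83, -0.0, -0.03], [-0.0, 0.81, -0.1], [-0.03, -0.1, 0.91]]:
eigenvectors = [[0.17, -0.97, -0.19], [0.51, 0.25, -0.82], [-0.84, -0.05, -0.53]]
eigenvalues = [0.98, 0.83, 0.75]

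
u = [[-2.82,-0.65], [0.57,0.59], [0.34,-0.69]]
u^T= [[-2.82, 0.57, 0.34], [-0.65, 0.59, -0.69]]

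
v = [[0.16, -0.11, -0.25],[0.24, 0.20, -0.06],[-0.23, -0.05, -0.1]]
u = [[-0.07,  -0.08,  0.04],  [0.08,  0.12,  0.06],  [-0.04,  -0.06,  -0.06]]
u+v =[[0.09, -0.19, -0.21], [0.32, 0.32, 0.0], [-0.27, -0.11, -0.16]]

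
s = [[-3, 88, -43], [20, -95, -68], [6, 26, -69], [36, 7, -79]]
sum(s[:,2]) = -259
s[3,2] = -79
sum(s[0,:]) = 42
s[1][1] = -95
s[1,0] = 20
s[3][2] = -79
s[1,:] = [20, -95, -68]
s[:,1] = [88, -95, 26, 7]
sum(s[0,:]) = 42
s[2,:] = [6, 26, -69]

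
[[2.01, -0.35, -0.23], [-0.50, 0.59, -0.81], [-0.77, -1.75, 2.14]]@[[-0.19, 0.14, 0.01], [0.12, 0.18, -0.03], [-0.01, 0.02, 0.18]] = [[-0.42, 0.21, -0.01], [0.17, 0.02, -0.17], [-0.09, -0.38, 0.43]]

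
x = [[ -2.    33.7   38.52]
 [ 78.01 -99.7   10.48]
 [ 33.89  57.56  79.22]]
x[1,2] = 10.48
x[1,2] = 10.48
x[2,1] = 57.56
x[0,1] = 33.7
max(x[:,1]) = 57.56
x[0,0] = -2.0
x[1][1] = -99.7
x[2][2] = 79.22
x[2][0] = 33.89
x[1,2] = 10.48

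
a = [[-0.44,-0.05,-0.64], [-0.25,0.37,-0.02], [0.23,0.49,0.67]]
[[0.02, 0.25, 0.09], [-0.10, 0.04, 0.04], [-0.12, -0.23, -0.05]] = a @ [[0.25,-0.23,-0.12], [-0.11,-0.05,0.03], [-0.19,-0.23,-0.06]]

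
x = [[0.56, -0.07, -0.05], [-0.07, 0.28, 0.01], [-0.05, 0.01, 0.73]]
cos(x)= [[0.84, 0.03, 0.03], [0.03, 0.96, -0.01], [0.03, -0.01, 0.74]]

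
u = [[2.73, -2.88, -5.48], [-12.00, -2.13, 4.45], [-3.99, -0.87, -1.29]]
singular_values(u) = [14.02, 5.85, 1.26]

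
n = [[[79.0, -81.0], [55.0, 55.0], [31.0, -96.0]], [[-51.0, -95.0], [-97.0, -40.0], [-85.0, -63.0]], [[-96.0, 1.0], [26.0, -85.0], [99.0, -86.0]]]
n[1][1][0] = -97.0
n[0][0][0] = 79.0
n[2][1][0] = 26.0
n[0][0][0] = 79.0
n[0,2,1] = -96.0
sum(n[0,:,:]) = 43.0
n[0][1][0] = 55.0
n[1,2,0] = -85.0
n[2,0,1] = 1.0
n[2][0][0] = -96.0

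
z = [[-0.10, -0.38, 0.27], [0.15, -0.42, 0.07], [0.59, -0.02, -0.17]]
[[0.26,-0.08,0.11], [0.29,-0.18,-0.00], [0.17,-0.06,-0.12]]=z @ [[0.38, 0.03, -0.08], [-0.5, 0.50, 0.05], [0.39, 0.4, 0.43]]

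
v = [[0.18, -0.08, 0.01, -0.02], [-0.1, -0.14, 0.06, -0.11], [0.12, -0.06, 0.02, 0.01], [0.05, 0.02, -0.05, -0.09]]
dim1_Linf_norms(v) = [0.18, 0.14, 0.12, 0.09]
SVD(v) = [[-0.77, -0.27, -0.04, -0.58], [0.33, -0.95, -0.01, 0.01], [-0.52, -0.16, -0.27, 0.79], [-0.18, -0.07, 0.96, 0.2]] @ diag([0.24663932187733795, 0.20849596809615092, 0.11089336956075359, 0.0010661983857764717]) @ [[-0.98, 0.18, 0.04, -0.04], [0.11, 0.78, -0.28, 0.55], [0.07, 0.36, -0.49, -0.79], [0.13, 0.48, 0.82, -0.28]]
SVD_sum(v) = [[0.19, -0.03, -0.01, 0.01], [-0.08, 0.01, 0.0, -0.00], [0.13, -0.02, -0.01, 0.00], [0.04, -0.01, -0.0, 0.0]] + [[-0.01, -0.04, 0.02, -0.03], [-0.02, -0.15, 0.06, -0.11], [-0.0, -0.03, 0.01, -0.02], [-0.00, -0.01, 0.0, -0.01]] + [[-0.00, -0.00, 0.00, 0.00], [-0.0, -0.00, 0.0, 0.00], [-0.00, -0.01, 0.01, 0.02], [0.01, 0.04, -0.05, -0.08]] + [[-0.0, -0.00, -0.0, 0.0], [0.00, 0.0, 0.00, -0.0], [0.0, 0.00, 0.00, -0.0], [0.00, 0.0, 0.0, -0.0]]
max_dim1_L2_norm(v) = 0.21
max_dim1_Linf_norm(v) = 0.18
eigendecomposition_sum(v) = [[(0.2-0j), (-0.05+0j), (-0.01+0j), 0j], [(-0.03+0j), (0.01-0j), 0j, -0.00-0.00j], [0.14-0.00j, (-0.03+0j), -0.00+0.00j, 0j], [(0.01-0j), -0.00+0.00j, (-0+0j), 0j]] + [[-0.00-0.00j,0j,0j,0j],[-0.00-0.00j,0j,0j,0.00+0.00j],[-0.00-0.00j,0j,0.00+0.00j,0j],[0j,(-0+0j),-0.00+0.00j,(-0+0j)]] + [[-0.01+0.01j, (-0.02-0.01j), (0.01-0.01j), (-0.01-0.05j)], [-0.03+0.04j, (-0.07-0.04j), 0.03-0.05j, (-0.05-0.19j)], [(-0.01+0.01j), (-0.01-0.01j), 0.01-0.01j, 0.00-0.05j], [(0.02-0j), 0.01+0.04j, -0.02+0.01j, (-0.04+0.08j)]] + [[-0.01-0.01j, (-0.02+0.01j), 0.01+0.01j, -0.01+0.05j], [(-0.03-0.04j), -0.07+0.04j, 0.03+0.05j, (-0.05+0.19j)], [-0.01-0.01j, -0.01+0.01j, 0.01+0.01j, 0.05j], [0.02+0.00j, 0.01-0.04j, -0.02-0.01j, -0.04-0.08j]]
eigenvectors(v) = [[(-0.8+0j), (-0.13+0j), 0.21+0.01j, 0.21-0.01j], [0.14+0.00j, (-0.47+0j), 0.87+0.00j, (0.87-0j)], [-0.58+0.00j, -0.83+0.00j, 0.20+0.07j, (0.2-0.07j)], [(-0.03+0j), 0.28+0.00j, -0.27-0.28j, (-0.27+0.28j)]]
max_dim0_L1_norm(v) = 0.45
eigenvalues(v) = [(0.2+0j), 0j, (-0.12+0.04j), (-0.12-0.04j)]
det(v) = 0.00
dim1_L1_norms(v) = [0.29, 0.41, 0.21, 0.21]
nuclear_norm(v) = 0.57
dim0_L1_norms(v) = [0.45, 0.3, 0.14, 0.23]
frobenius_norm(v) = 0.34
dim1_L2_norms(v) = [0.2, 0.21, 0.14, 0.12]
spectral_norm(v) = 0.25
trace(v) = -0.03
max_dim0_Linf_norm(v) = 0.18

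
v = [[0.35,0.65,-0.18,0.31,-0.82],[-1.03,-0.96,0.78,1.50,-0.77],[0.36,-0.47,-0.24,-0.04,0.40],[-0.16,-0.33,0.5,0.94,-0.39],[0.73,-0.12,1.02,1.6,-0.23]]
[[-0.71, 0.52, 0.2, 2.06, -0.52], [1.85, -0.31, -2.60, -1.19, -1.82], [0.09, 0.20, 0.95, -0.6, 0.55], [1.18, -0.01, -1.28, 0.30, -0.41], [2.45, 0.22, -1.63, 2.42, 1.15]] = v@[[-0.27, 0.84, 0.66, 1.26, 1.45], [0.13, -0.53, 0.01, 1.71, -0.16], [0.76, 0.07, -2.09, 0.3, 1.28], [1.35, -0.46, 0.09, 0.82, -0.69], [1.20, -0.89, 0.54, -0.37, 0.58]]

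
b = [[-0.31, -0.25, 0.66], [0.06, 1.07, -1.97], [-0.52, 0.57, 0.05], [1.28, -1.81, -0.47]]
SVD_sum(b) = [[0.13,-0.3,0.14], [-0.62,1.4,-0.67], [-0.24,0.54,-0.26], [0.67,-1.51,0.72]] + [[-0.32,0.13,0.57], [0.72,-0.30,-1.28], [-0.19,0.08,0.35], [0.66,-0.27,-1.18]] + [[-0.13, -0.08, -0.05],[-0.04, -0.03, -0.02],[-0.09, -0.06, -0.04],[-0.04, -0.03, -0.02]]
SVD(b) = [[0.14, 0.30, -0.77], [-0.65, -0.69, -0.24], [-0.25, 0.19, -0.53], [0.7, -0.63, -0.26]] @ diag([2.563063822847645, 2.1783249198277224, 0.2059232470294855]) @ [[0.37, -0.84, 0.4],[-0.48, 0.2, 0.86],[0.80, 0.51, 0.33]]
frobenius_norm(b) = 3.37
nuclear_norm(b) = 4.95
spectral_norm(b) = 2.56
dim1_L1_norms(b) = [1.22, 3.1, 1.14, 3.56]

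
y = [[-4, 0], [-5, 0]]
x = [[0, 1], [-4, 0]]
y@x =[[0, -4], [0, -5]]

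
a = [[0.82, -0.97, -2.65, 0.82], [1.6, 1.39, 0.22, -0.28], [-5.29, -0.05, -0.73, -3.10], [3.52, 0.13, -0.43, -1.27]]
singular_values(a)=[6.91, 3.04, 2.86, 1.03]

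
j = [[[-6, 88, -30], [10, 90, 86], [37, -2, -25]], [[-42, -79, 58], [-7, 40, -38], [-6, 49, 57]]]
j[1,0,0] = -42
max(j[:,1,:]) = 90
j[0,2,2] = -25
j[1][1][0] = -7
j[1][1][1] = 40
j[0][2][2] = -25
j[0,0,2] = -30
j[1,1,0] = -7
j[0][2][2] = -25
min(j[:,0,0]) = -42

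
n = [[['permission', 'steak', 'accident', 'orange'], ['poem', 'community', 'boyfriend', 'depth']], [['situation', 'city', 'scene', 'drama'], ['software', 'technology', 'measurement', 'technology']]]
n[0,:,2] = ['accident', 'boyfriend']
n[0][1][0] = 'poem'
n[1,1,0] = 'software'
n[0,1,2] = 'boyfriend'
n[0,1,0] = 'poem'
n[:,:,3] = [['orange', 'depth'], ['drama', 'technology']]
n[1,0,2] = 'scene'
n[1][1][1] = 'technology'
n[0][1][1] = 'community'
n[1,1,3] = 'technology'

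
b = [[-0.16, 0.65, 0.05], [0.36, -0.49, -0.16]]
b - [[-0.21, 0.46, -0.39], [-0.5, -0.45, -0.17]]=[[0.05, 0.19, 0.44], [0.86, -0.04, 0.01]]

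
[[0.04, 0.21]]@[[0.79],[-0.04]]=[[0.02]]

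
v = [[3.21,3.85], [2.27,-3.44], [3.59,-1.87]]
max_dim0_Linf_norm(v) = 3.85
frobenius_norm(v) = 7.65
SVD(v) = [[0.25, 0.93],[-0.73, -0.0],[-0.63, 0.38]] @ diag([5.620844544931758, 5.186926508223428]) @ [[-0.55, 0.83], [0.83, 0.55]]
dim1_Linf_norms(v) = [3.85, 3.44, 3.59]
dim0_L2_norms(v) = [5.32, 5.49]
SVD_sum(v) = [[-0.79, 1.19], [2.28, -3.43], [1.97, -2.95]] + [[4.00, 2.66], [-0.01, -0.01], [1.62, 1.08]]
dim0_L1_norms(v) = [9.07, 9.16]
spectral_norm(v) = 5.62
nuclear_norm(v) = 10.81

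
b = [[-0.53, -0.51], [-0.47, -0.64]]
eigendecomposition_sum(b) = [[-0.05, 0.05], [0.04, -0.04]] + [[-0.48,-0.56], [-0.51,-0.60]]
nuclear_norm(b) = 1.17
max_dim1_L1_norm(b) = 1.11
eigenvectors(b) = [[0.76,0.68], [-0.65,0.73]]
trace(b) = -1.17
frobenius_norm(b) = 1.08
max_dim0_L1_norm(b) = 1.15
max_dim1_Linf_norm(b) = 0.64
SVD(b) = [[-0.68, -0.73], [-0.73, 0.68]] @ diag([1.0784188535838317, 0.09226470741803043]) @ [[0.65, 0.76], [0.76, -0.65]]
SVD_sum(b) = [[-0.48, -0.55], [-0.52, -0.6]] + [[-0.05, 0.04], [0.05, -0.04]]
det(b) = 0.10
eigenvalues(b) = [-0.09, -1.08]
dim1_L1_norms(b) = [1.04, 1.11]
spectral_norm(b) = 1.08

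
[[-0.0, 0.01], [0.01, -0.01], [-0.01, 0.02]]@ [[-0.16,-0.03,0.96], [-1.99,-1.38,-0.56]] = [[-0.02, -0.01, -0.01],[0.02, 0.01, 0.02],[-0.04, -0.03, -0.02]]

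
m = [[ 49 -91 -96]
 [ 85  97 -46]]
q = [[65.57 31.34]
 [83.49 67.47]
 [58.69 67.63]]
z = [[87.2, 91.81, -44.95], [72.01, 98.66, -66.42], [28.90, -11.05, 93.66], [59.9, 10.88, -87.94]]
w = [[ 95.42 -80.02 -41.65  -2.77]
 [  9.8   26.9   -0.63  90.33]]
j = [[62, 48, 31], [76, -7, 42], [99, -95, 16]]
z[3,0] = 59.9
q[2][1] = 67.63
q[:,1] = [31.34, 67.47, 67.63]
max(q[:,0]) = 83.49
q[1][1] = 67.47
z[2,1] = -11.05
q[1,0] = 83.49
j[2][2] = 16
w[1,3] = 90.33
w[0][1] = -80.02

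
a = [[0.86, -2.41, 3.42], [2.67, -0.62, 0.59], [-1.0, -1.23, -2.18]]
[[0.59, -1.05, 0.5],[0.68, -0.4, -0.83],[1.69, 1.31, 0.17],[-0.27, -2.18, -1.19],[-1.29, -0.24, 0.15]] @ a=[[-2.8, -1.39, 0.31], [0.35, -0.37, 3.9], [4.78, -5.09, 6.18], [-4.86, 3.47, 0.38], [-1.9, 3.07, -4.88]]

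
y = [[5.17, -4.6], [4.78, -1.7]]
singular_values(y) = [8.44, 1.56]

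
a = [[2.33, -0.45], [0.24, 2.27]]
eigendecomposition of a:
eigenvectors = [[0.81+0.00j, (0.81-0j)], [0.05-0.59j, (0.05+0.59j)]]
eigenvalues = [(2.3+0.33j), (2.3-0.33j)]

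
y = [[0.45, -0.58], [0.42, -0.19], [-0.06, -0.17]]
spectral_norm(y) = 0.85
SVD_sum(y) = [[0.51,-0.52], [0.3,-0.31], [0.06,-0.06]] + [[-0.06, -0.06], [0.12, 0.12], [-0.12, -0.11]]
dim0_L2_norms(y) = [0.62, 0.63]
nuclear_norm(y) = 1.10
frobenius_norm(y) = 0.89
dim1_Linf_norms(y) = [0.58, 0.42, 0.17]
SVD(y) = [[-0.86,0.33],  [-0.5,-0.68],  [-0.09,0.65]] @ diag([0.850108836370376, 0.2474165845795409]) @ [[-0.70, 0.72], [-0.72, -0.7]]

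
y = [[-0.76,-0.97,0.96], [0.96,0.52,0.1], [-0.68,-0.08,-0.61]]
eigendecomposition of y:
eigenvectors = [[(0.75+0j),(0.75-0j),(-0.47+0j)], [(-0.3-0.39j),-0.30+0.39j,(0.78+0j)], [(-0.05+0.44j),(-0.05-0.44j),(0.42+0j)]]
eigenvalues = [(-0.42+1.08j), (-0.42-1.08j), (-0+0j)]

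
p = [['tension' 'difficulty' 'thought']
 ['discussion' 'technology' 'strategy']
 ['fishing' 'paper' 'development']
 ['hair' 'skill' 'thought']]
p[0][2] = 'thought'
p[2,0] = 'fishing'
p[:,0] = ['tension', 'discussion', 'fishing', 'hair']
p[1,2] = 'strategy'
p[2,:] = ['fishing', 'paper', 'development']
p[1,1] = 'technology'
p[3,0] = 'hair'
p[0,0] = 'tension'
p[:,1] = ['difficulty', 'technology', 'paper', 'skill']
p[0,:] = ['tension', 'difficulty', 'thought']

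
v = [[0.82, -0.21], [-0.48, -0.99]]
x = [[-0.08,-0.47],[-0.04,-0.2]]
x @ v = [[0.16, 0.48], [0.06, 0.21]]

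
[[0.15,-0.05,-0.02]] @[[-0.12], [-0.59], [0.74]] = [[-0.0]]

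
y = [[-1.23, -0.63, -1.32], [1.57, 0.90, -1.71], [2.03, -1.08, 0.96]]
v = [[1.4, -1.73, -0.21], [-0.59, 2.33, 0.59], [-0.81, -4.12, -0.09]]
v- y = [[2.63, -1.1, 1.11], [-2.16, 1.43, 2.3], [-2.84, -3.04, -1.05]]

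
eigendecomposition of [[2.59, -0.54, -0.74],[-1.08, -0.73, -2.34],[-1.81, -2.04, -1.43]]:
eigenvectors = [[-0.15, -0.93, 0.02], [-0.66, 0.04, -0.79], [-0.74, 0.37, 0.62]]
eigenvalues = [-3.6, 2.91, 1.12]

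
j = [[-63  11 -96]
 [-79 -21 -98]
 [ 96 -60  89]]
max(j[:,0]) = 96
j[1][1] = -21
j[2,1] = -60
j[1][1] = -21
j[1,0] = -79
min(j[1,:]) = -98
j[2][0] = 96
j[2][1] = -60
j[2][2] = 89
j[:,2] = [-96, -98, 89]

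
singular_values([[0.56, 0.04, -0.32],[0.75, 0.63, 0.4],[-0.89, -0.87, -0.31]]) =[1.69, 0.55, 0.12]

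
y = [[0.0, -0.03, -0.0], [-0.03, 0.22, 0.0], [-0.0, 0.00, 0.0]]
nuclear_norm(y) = 0.23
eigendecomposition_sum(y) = [[-0.00,  -0.0,  -0.0], [-0.0,  -0.0,  -0.00], [-0.0,  -0.0,  -0.00]] + [[0.0,-0.03,0.0], [-0.03,0.22,0.00], [0.0,0.0,0.00]] + [[0.0,0.0,0.0], [0.00,0.0,0.0], [0.0,0.0,0.00]]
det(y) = 0.00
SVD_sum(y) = [[0.0,-0.03,0.0], [-0.03,0.22,0.00], [0.0,0.0,0.00]] + [[-0.0, -0.0, 0.0],[-0.0, -0.0, 0.00],[0.00, 0.00, 0.00]] + [[0.00, 0.0, 0.0], [0.00, 0.00, 0.00], [0.0, 0.00, 0.0]]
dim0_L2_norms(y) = [0.03, 0.22, 0.0]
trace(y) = 0.22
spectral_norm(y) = 0.22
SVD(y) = [[-0.13, 0.99, 0.00], [0.99, 0.13, 0.00], [0.0, 0.00, 1.0]] @ diag([0.22401754250991382, 0.004017542509913798, 0.0]) @ [[-0.13,0.99,-0.00], [-0.99,-0.13,-0.0], [0.00,0.0,1.0]]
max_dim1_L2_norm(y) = 0.22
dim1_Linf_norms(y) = [0.03, 0.22, 0.0]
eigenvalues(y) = [-0.0, 0.22, 0.0]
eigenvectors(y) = [[-0.99,0.13,0.00], [-0.13,-0.99,0.0], [0.0,0.00,1.00]]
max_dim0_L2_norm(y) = 0.22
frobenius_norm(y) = 0.22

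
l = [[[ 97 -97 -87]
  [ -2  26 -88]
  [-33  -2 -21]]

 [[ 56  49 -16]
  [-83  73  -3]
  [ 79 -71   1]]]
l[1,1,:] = [-83, 73, -3]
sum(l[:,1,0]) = -85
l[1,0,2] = -16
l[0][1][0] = -2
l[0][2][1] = -2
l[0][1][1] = 26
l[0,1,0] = -2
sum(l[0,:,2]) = -196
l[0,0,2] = -87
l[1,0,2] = -16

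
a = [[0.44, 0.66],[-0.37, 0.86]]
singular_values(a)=[1.08, 0.57]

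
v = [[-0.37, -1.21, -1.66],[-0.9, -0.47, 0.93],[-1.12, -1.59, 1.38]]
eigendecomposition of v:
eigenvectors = [[-0.84+0.00j, -0.77+0.00j, -0.77-0.00j], [(-0.28+0j), 0.59-0.01j, (0.59+0.01j)], [-0.46+0.00j, (0.25+0.05j), (0.25-0.05j)]]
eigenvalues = [(-1.67+0j), (1.1+0.1j), (1.1-0.1j)]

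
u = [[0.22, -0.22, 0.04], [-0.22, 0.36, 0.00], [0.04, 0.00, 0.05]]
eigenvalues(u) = [0.52, 0.09, 0.02]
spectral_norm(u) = 0.52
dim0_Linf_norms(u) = [0.22, 0.36, 0.05]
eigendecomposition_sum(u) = [[0.18, -0.25, 0.02], [-0.25, 0.34, -0.02], [0.02, -0.02, 0.0]] + [[0.03, 0.02, 0.03], [0.02, 0.02, 0.03], [0.03, 0.03, 0.04]] + [[0.01,0.00,-0.01], [0.00,0.0,-0.01], [-0.01,-0.01,0.01]]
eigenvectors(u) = [[-0.59, 0.59, -0.55], [0.80, 0.48, -0.35], [-0.05, 0.65, 0.76]]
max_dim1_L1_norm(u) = 0.58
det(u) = 0.00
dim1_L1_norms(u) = [0.48, 0.58, 0.09]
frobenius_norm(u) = 0.53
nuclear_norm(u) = 0.63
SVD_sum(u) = [[0.18, -0.25, 0.02], [-0.25, 0.34, -0.02], [0.02, -0.02, 0.0]] + [[0.03,  0.02,  0.03], [0.02,  0.02,  0.03], [0.03,  0.03,  0.04]] + [[0.01, 0.00, -0.01], [0.0, 0.00, -0.01], [-0.01, -0.01, 0.01]]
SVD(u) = [[-0.59,-0.59,-0.55],[0.80,-0.48,-0.35],[-0.05,-0.65,0.76]] @ diag([0.522054462967629, 0.08663021952645905, 0.021315317505911816]) @ [[-0.59, 0.8, -0.05], [-0.59, -0.48, -0.65], [-0.55, -0.35, 0.76]]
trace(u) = 0.63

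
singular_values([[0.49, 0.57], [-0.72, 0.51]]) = [0.89, 0.74]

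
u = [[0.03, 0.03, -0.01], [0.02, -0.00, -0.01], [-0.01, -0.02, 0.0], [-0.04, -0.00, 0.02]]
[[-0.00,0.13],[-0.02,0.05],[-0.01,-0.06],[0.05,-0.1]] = u@[[-1.61, 1.71], [1.18, 2.02], [-0.90, -1.59]]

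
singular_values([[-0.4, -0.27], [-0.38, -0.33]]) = [0.7, 0.04]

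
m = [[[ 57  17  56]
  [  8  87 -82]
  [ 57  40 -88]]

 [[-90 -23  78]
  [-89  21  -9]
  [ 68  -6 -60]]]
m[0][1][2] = -82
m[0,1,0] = 8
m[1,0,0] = -90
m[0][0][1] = 17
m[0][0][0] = 57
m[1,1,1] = 21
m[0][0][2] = 56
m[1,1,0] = -89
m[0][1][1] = 87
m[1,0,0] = -90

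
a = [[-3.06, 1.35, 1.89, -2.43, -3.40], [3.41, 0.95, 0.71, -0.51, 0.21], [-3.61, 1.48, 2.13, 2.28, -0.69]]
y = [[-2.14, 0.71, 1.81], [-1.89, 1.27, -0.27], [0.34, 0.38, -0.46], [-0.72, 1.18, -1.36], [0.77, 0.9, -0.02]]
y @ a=[[2.44, 0.46, 0.31, 8.96, 6.18], [11.09, -1.74, -3.25, 3.33, 6.88], [1.92, 0.14, -0.07, -2.07, -0.76], [11.14, -1.86, -3.42, -1.95, 3.63], [0.78, 1.86, 2.05, -2.38, -2.42]]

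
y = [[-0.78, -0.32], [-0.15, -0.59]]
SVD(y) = [[-0.86, -0.51],[-0.51, 0.86]] @ diag([0.9437294137061455, 0.43677773948068244]) @ [[0.79, 0.61], [0.61, -0.79]]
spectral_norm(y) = 0.94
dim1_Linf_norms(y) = [0.78, 0.59]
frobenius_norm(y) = 1.04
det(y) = 0.41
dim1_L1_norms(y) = [1.1, 0.74]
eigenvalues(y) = [-0.92, -0.45]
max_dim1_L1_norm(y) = 1.1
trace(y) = -1.37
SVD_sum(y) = [[-0.65,-0.50], [-0.38,-0.29]] + [[-0.13, 0.18], [0.23, -0.30]]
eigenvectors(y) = [[-0.91,0.69],[-0.41,-0.72]]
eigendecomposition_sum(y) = [[-0.65, -0.62], [-0.29, -0.28]] + [[-0.13, 0.3],[0.14, -0.31]]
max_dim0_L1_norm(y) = 0.93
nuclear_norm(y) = 1.38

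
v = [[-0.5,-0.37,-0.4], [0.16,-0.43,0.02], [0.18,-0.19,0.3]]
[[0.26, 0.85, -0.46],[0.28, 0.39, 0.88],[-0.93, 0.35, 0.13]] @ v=[[-0.08, -0.37, -0.22], [0.08, -0.44, 0.16], [0.54, 0.17, 0.42]]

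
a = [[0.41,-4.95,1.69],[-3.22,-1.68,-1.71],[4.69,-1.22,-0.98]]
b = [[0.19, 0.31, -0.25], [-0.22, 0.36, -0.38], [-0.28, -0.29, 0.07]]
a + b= [[0.60, -4.64, 1.44],[-3.44, -1.32, -2.09],[4.41, -1.51, -0.91]]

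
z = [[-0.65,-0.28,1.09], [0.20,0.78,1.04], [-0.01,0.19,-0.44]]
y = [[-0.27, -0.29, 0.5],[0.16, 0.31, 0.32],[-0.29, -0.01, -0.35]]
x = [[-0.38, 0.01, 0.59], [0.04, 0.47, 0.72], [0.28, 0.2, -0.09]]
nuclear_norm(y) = 1.47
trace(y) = -0.31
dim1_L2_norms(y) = [0.64, 0.47, 0.45]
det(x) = -0.00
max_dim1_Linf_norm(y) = 0.5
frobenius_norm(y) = 0.92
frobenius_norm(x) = 1.17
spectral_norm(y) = 0.69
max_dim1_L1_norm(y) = 1.06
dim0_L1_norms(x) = [0.7, 0.68, 1.4]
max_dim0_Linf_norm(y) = 0.5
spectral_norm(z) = 1.62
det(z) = 0.38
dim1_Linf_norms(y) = [0.5, 0.32, 0.35]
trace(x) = -0.00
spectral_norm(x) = 1.03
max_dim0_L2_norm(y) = 0.69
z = y + x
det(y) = 0.08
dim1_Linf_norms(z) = [1.09, 1.04, 0.44]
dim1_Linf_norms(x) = [0.59, 0.72, 0.28]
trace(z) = -0.31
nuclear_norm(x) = 1.58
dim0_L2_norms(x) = [0.47, 0.51, 0.94]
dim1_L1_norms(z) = [2.02, 2.02, 0.64]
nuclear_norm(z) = 2.84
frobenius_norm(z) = 1.91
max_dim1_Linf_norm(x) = 0.72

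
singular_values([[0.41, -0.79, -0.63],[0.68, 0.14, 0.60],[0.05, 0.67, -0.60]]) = [1.14, 1.02, 0.71]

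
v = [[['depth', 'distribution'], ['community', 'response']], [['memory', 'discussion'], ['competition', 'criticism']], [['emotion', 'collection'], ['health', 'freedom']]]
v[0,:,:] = [['depth', 'distribution'], ['community', 'response']]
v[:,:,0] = [['depth', 'community'], ['memory', 'competition'], ['emotion', 'health']]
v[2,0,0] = 'emotion'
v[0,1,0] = 'community'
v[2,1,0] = 'health'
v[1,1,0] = 'competition'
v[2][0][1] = 'collection'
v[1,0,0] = 'memory'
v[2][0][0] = 'emotion'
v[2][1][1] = 'freedom'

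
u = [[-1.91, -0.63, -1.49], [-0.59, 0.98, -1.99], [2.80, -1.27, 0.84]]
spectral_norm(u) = 4.14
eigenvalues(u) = [(2.3+0j), (-1.19+1.64j), (-1.19-1.64j)]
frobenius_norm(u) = 4.66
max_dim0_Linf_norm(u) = 2.8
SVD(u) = [[-0.53, -0.00, 0.85],[-0.44, -0.86, -0.27],[0.73, -0.51, 0.45]] @ diag([4.136379781590259, 1.5912936658523515, 1.43190319905694]) @ [[0.8,-0.25,0.55],[-0.59,-0.12,0.8],[-0.13,-0.96,-0.24]]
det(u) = 9.43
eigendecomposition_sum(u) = [[-0.09-0.00j, 0.15-0.00j, (-0.11+0j)], [-0.99-0.00j, (1.59-0j), (-1.16+0j)], [0.69+0.00j, -1.10+0.00j, (0.8+0j)]] + [[-0.91+0.64j, -0.39-0.37j, (-0.69-0.44j)], [0.20+0.69j, -0.31+0.16j, -0.42+0.33j], [1.06+0.40j, (-0.09+0.54j), (0.02+0.83j)]] + [[(-0.91-0.64j), (-0.39+0.37j), (-0.69+0.44j)], [(0.2-0.69j), -0.31-0.16j, (-0.42-0.33j)], [(1.06-0.4j), (-0.09-0.54j), 0.02-0.83j]]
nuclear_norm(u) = 7.16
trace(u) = -0.09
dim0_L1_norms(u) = [5.3, 2.88, 4.32]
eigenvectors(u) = [[(0.08+0j), -0.36+0.53j, (-0.36-0.53j)], [(0.82+0j), (0.25+0.33j), (0.25-0.33j)], [(-0.57+0j), 0.65+0.00j, 0.65-0.00j]]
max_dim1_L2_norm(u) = 3.19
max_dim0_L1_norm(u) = 5.3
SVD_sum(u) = [[-1.75, 0.54, -1.20], [-1.44, 0.44, -0.99], [2.41, -0.74, 1.65]] + [[0.0, 0.00, -0.00], [0.8, 0.16, -1.09], [0.48, 0.10, -0.66]] + [[-0.16, -1.17, -0.29],[0.05, 0.38, 0.09],[-0.09, -0.62, -0.15]]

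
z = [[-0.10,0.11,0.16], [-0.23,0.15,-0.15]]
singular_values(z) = [0.32, 0.21]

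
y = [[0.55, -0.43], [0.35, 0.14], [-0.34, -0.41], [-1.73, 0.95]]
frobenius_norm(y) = 2.19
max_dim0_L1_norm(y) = 2.97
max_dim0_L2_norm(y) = 1.88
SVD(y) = [[-0.33, 0.20],[-0.12, -0.47],[0.05, 0.86],[0.94, -0.04]] @ diag([2.106695067063143, 0.608634450562751]) @ [[-0.88, 0.47], [-0.47, -0.88]]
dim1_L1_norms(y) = [0.98, 0.49, 0.75, 2.68]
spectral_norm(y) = 2.11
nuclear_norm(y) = 2.72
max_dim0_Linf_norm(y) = 1.73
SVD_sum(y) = [[0.61,-0.32], [0.21,-0.11], [-0.09,0.05], [-1.74,0.93]] + [[-0.06, -0.11], [0.14, 0.25], [-0.25, -0.46], [0.01, 0.02]]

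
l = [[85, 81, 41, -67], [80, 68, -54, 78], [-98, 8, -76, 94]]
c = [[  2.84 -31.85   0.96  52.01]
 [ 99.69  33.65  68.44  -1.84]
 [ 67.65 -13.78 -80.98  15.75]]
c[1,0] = 99.69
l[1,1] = 68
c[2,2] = -80.98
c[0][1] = -31.85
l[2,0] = -98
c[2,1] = -13.78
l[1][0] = 80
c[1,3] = -1.84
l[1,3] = 78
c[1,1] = 33.65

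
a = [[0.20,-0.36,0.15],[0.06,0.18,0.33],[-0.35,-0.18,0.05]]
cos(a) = [[1.02,0.08,0.04],[0.05,1.03,-0.04],[0.05,-0.04,1.06]]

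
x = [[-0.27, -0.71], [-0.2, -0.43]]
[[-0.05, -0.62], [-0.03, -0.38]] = x@[[0.01, 0.07], [0.07, 0.85]]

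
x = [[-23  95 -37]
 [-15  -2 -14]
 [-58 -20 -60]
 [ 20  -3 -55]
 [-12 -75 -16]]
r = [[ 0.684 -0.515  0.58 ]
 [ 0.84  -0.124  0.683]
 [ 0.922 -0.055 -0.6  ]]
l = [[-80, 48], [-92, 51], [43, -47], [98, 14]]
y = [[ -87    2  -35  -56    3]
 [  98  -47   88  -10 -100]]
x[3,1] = -3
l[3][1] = 14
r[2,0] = 0.922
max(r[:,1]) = -0.055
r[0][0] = 0.684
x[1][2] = -14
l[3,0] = 98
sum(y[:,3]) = -66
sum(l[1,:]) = -41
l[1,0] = -92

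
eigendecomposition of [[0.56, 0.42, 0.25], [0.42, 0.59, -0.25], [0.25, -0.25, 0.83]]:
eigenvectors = [[0.66, -0.56, 0.50], [-0.64, -0.77, -0.01], [-0.39, 0.31, 0.87]]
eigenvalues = [0.0, 1.0, 0.98]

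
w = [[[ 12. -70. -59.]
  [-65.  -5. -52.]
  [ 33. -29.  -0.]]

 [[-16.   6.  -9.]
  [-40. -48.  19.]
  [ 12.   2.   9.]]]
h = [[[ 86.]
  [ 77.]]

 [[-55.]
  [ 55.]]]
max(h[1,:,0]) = 55.0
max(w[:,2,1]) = 2.0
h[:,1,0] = [77.0, 55.0]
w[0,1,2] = -52.0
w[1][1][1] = -48.0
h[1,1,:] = [55.0]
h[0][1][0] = 77.0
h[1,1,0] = 55.0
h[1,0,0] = -55.0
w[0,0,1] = -70.0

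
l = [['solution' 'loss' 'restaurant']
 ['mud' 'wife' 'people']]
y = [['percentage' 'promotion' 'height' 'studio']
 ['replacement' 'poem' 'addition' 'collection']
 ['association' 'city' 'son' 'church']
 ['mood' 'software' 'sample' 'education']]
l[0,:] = ['solution', 'loss', 'restaurant']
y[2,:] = ['association', 'city', 'son', 'church']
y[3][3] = 'education'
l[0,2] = 'restaurant'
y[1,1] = 'poem'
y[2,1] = 'city'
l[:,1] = ['loss', 'wife']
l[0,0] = 'solution'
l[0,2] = 'restaurant'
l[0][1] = 'loss'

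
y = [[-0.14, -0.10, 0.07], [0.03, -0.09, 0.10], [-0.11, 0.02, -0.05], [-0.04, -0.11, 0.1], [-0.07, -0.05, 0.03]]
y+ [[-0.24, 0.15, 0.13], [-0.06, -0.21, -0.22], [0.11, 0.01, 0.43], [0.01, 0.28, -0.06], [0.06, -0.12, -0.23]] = [[-0.38,  0.05,  0.2], [-0.03,  -0.3,  -0.12], [0.00,  0.03,  0.38], [-0.03,  0.17,  0.04], [-0.01,  -0.17,  -0.2]]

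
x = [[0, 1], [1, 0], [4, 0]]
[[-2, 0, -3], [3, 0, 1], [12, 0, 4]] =x@[[3, 0, 1], [-2, 0, -3]]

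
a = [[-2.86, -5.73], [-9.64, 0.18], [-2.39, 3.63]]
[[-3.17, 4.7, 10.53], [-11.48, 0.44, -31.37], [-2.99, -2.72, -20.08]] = a @ [[1.19,-0.06,3.19], [-0.04,-0.79,-3.43]]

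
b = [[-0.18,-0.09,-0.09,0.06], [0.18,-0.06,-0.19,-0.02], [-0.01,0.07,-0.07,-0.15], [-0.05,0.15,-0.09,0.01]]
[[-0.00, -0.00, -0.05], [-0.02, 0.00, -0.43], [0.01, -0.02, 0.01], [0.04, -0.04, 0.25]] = b @[[-0.06, 0.05, -0.88], [0.19, -0.20, 1.82], [-0.04, 0.10, 0.81], [0.03, -0.03, 0.45]]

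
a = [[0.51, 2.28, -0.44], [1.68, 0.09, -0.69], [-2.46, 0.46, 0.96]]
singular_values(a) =[3.27, 2.33, 0.01]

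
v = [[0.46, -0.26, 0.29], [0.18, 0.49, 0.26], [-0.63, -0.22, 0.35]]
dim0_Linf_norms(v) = [0.63, 0.49, 0.35]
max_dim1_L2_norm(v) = 0.75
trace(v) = 1.30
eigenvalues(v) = [(0.37+0.54j), (0.37-0.54j), (0.56+0j)]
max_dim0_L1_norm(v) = 1.27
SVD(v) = [[-0.38, 0.79, 0.47], [-0.36, -0.60, 0.72], [0.85, 0.11, 0.51]] @ diag([0.825812982909839, 0.5678570153246393, 0.5164991068764261]) @ [[-0.94, -0.32, 0.11], [0.34, -0.92, 0.2], [0.04, 0.22, 0.97]]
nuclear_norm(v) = 1.91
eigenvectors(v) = [[-0.07+0.53j, (-0.07-0.53j), -0.43+0.00j],[(0.25+0.32j), 0.25-0.32j, 0.74+0.00j],[-0.74+0.00j, -0.74-0.00j, (0.51+0j)]]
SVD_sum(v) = [[0.30,0.1,-0.04],[0.28,0.09,-0.03],[-0.66,-0.22,0.08]] + [[0.15, -0.42, 0.09], [-0.11, 0.31, -0.07], [0.02, -0.06, 0.01]] + [[0.01, 0.05, 0.24],[0.02, 0.08, 0.36],[0.01, 0.06, 0.26]]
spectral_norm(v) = 0.83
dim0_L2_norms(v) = [0.8, 0.6, 0.52]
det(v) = 0.24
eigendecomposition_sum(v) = [[(0.17+0.19j), -0.03+0.16j, 0.18-0.07j], [0.20+0.02j, 0.07+0.10j, (0.06-0.14j)], [-0.24+0.27j, -0.23-0.01j, 0.13+0.24j]] + [[0.17-0.19j, -0.03-0.16j, (0.18+0.07j)], [0.20-0.02j, (0.07-0.1j), 0.06+0.14j], [-0.24-0.27j, (-0.23+0.01j), 0.13-0.24j]] + [[0.12-0.00j, (-0.2-0j), -0.08-0.00j], [(-0.21+0j), (0.35+0j), (0.13+0j)], [-0.15+0.00j, (0.24+0j), 0.09+0.00j]]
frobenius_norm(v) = 1.13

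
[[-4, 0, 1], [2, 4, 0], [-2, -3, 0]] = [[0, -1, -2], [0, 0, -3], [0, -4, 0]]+[[-4, 1, 3], [2, 4, 3], [-2, 1, 0]]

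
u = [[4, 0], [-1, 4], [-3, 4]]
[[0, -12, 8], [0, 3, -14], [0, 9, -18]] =u@[[0, -3, 2], [0, 0, -3]]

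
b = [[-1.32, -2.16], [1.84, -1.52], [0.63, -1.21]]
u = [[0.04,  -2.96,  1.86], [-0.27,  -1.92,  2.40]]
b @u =[[0.53, 8.05, -7.64], [0.48, -2.53, -0.23], [0.35, 0.46, -1.73]]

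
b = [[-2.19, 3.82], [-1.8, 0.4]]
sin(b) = [[-5.57, 5.07], [-2.39, -2.14]]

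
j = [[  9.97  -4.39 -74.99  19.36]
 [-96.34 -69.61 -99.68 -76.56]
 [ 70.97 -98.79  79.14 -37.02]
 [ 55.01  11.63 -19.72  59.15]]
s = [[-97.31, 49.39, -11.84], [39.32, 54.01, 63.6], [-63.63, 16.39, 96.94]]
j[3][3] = 59.15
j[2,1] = -98.79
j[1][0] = -96.34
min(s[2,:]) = -63.63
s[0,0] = -97.31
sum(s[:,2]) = 148.7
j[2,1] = -98.79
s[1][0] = 39.32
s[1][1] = 54.01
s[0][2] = -11.84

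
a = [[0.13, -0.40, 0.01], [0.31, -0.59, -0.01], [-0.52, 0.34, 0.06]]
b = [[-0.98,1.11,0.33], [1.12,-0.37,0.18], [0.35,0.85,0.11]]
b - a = [[-1.11, 1.51, 0.32], [0.81, 0.22, 0.19], [0.87, 0.51, 0.05]]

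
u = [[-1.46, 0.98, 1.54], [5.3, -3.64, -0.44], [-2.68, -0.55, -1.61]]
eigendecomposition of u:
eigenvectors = [[(0.25+0j), (-0.09-0.36j), -0.09+0.36j], [-0.97+0.00j, -0.51-0.37j, -0.51+0.37j], [0.04+0.00j, (0.68+0j), 0.68-0.00j]]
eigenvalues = [(-4.99+0j), (-0.86+1.71j), (-0.86-1.71j)]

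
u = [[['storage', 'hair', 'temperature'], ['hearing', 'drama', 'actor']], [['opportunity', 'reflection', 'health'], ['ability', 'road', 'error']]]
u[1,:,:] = [['opportunity', 'reflection', 'health'], ['ability', 'road', 'error']]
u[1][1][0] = 'ability'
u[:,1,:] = [['hearing', 'drama', 'actor'], ['ability', 'road', 'error']]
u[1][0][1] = 'reflection'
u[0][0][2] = 'temperature'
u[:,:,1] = [['hair', 'drama'], ['reflection', 'road']]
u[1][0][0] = 'opportunity'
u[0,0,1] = 'hair'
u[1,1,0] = 'ability'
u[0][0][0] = 'storage'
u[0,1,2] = 'actor'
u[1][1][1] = 'road'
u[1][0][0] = 'opportunity'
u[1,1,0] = 'ability'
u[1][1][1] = 'road'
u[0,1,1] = 'drama'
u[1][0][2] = 'health'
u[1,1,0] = 'ability'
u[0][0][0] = 'storage'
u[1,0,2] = 'health'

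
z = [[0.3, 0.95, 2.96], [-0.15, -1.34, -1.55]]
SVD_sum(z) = [[0.28, 1.28, 2.81], [-0.18, -0.82, -1.79]] + [[0.02, -0.33, 0.15], [0.03, -0.52, 0.24]]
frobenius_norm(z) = 3.74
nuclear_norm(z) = 4.36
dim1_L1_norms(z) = [4.21, 3.04]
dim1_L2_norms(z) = [3.12, 2.05]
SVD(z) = [[-0.84, 0.54], [0.54, 0.84]] @ diag([3.6754990248699584, 0.6822073864888752]) @ [[-0.09, -0.41, -0.91], [0.05, -0.91, 0.41]]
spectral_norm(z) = 3.68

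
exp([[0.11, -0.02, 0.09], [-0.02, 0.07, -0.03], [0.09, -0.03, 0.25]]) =[[1.12,-0.02,0.11],[-0.02,1.07,-0.04],[0.11,-0.04,1.29]]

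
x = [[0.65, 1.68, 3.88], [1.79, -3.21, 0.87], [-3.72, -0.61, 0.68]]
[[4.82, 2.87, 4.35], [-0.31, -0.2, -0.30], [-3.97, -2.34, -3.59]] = x@[[1.05, 0.62, 0.95], [0.87, 0.52, 0.79], [0.69, 0.41, 0.62]]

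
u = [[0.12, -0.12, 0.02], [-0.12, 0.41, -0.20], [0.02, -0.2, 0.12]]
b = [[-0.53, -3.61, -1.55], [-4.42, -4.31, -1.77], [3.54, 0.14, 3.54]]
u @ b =[[0.54, 0.09, 0.1], [-2.46, -1.36, -1.25], [1.30, 0.81, 0.75]]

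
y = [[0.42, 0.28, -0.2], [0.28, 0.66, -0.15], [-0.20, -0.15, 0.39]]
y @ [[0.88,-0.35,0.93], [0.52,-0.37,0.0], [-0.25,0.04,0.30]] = [[0.57, -0.26, 0.33], [0.63, -0.35, 0.22], [-0.35, 0.14, -0.07]]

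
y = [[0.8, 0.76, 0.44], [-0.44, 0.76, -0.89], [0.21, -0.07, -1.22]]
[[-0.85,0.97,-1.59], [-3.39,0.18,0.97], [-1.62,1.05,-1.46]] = y@[[0.40, 1.33, -2.8], [-2.43, 0.25, 0.46], [1.54, -0.65, 0.69]]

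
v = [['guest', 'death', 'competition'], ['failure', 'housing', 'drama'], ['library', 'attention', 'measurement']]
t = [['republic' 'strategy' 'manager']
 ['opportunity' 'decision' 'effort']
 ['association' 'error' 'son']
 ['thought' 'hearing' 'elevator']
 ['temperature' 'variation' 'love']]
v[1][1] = 'housing'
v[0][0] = 'guest'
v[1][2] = 'drama'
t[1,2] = 'effort'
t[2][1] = 'error'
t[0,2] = 'manager'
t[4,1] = 'variation'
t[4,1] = 'variation'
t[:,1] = ['strategy', 'decision', 'error', 'hearing', 'variation']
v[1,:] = ['failure', 'housing', 'drama']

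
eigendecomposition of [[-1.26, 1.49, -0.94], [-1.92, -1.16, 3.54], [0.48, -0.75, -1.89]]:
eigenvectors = [[-0.14-0.53j, -0.14+0.53j, 0.86+0.00j], [0.78+0.00j, (0.78-0j), 0.23+0.00j], [(-0.15+0.25j), (-0.15-0.25j), (0.45+0j)]]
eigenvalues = [(-1.48+2.41j), (-1.48-2.41j), (-1.36+0j)]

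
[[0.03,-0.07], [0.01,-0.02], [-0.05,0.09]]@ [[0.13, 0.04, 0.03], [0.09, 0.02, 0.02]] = [[-0.0, -0.0, -0.00], [-0.00, 0.00, -0.0], [0.0, -0.00, 0.00]]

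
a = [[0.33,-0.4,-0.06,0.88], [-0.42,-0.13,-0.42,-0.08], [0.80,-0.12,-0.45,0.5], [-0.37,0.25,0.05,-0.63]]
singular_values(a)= [1.57, 0.6, 0.56, 0.0]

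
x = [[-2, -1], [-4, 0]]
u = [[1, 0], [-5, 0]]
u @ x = [[-2, -1], [10, 5]]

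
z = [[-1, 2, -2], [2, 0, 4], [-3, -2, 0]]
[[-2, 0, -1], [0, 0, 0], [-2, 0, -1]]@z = [[5, -2, 4], [0, 0, 0], [5, -2, 4]]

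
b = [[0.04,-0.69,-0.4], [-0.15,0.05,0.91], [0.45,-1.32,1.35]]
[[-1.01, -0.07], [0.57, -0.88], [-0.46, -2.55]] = b@[[0.38,-0.4], [1.12,0.70], [0.63,-1.07]]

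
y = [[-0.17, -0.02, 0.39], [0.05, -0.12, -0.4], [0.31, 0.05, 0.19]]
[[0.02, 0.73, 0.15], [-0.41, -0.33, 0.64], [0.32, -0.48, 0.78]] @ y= [[0.08, -0.08, -0.26],[0.25, 0.08, 0.09],[0.16, 0.09, 0.46]]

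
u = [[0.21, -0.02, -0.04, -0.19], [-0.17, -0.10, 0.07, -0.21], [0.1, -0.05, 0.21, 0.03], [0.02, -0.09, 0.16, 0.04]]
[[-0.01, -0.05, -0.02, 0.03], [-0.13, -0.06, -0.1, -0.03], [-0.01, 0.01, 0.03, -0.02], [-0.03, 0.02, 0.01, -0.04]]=u @ [[0.21, 0.01, 0.17, 0.06], [0.35, -0.12, 0.19, 0.38], [-0.11, -0.05, 0.09, -0.04], [0.26, 0.32, 0.27, -0.1]]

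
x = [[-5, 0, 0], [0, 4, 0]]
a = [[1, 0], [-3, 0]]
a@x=[[-5, 0, 0], [15, 0, 0]]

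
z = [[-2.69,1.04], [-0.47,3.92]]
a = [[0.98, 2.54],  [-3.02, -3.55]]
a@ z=[[-3.83,10.98], [9.79,-17.06]]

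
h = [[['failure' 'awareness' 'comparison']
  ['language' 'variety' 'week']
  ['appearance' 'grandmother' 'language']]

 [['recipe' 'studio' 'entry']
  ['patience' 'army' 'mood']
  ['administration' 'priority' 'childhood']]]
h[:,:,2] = [['comparison', 'week', 'language'], ['entry', 'mood', 'childhood']]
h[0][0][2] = 'comparison'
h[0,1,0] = 'language'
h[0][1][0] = 'language'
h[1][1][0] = 'patience'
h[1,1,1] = 'army'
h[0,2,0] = 'appearance'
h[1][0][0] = 'recipe'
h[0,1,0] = 'language'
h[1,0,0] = 'recipe'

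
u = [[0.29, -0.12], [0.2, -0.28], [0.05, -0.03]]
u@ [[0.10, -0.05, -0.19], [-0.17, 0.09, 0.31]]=[[0.05, -0.03, -0.09], [0.07, -0.04, -0.12], [0.01, -0.01, -0.02]]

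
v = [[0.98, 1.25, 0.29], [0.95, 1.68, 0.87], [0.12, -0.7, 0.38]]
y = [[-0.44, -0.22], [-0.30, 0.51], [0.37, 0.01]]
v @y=[[-0.7, 0.42],  [-0.6, 0.66],  [0.30, -0.38]]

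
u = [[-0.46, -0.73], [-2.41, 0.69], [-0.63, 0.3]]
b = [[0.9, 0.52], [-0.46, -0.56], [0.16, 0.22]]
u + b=[[0.44, -0.21], [-2.87, 0.13], [-0.47, 0.52]]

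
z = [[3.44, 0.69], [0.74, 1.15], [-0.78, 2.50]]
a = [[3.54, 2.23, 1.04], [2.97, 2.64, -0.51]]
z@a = [[14.23,9.49,3.23], [6.04,4.69,0.18], [4.66,4.86,-2.09]]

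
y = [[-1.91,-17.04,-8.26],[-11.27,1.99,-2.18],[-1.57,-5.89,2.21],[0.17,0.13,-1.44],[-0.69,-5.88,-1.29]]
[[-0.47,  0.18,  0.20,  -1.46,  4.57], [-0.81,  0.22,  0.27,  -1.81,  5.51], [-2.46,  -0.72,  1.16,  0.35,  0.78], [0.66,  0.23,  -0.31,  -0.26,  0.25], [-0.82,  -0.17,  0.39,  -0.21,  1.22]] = y@[[0.19, 0.02, -0.08, 0.12, -0.46], [0.21, 0.06, -0.10, -0.02, -0.10], [-0.42, -0.15, 0.20, 0.19, -0.24]]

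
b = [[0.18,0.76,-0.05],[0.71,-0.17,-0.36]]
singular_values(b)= [0.82, 0.78]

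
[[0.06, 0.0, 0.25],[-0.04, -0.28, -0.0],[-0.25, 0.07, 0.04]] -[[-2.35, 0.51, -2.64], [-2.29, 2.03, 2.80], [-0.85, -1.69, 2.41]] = [[2.41, -0.51, 2.89], [2.25, -2.31, -2.80], [0.60, 1.76, -2.37]]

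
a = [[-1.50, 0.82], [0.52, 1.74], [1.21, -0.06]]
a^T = [[-1.50,0.52,1.21], [0.82,1.74,-0.06]]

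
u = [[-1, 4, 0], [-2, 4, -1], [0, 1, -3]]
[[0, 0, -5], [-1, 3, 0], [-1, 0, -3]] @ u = [[0, -5, 15], [-5, 8, -3], [1, -7, 9]]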